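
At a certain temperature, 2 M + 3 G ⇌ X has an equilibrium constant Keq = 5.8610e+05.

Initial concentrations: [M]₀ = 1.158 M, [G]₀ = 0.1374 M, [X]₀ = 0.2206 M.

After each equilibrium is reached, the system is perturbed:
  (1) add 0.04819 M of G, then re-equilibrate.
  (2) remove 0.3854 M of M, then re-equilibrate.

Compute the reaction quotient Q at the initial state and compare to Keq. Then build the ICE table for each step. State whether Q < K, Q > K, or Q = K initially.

Q₀ = 63.42; Q < K (proceeds forward)

Q₀ = 63.42 vs Keq = 5.8610e+05 ⇒ Q<K, forward
Step 1:
                  M         G         X
  init        1.158    0.1374    0.2206
  Δ        -0.08672   -0.1301   0.04336
  eq          1.071  0.007321     0.264
  solve Keq expr → x = 0.04336; check Q = 5.8610e+05
Then add 0.04819 M of G.
Step 2:
                  M         G         X
  init        1.071   0.05551     0.264
  Δ        -0.03193  -0.04789   0.01596
  eq          1.039  0.007618    0.2799
  solve Keq expr → x = 0.01596; check Q = 5.8610e+05
Then remove 0.3854 M of M.
Step 3:
                  M         G         X
  init        0.654  0.007618    0.2799
  Δ        0.001818  0.002727 -9.0886e-04
  eq         0.6558   0.01034     0.279
  solve Keq expr → x = -9.0886e-04; check Q = 5.8610e+05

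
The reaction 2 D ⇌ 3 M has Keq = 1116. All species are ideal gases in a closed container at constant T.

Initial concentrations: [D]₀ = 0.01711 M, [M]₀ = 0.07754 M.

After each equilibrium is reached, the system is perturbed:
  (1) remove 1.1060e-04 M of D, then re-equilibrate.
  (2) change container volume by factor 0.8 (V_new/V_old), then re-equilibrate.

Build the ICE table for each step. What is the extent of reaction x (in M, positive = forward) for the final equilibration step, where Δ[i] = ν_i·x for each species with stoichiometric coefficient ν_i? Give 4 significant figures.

x = -6.9824e-05 M

Q₀ = 1.592 vs Keq = 1116 ⇒ Q<K, forward
Step 1:
                  D         M
  init      0.01711   0.07754
  Δ        -0.01614   0.02421
  eq      9.7153e-04    0.1017
  solve Keq expr → x = 0.008069; check Q = 1116
Then remove 1.1060e-04 M of D.
Step 2:
                  D         M
  init    8.6093e-04    0.1017
  Δ       1.0827e-04 -1.6241e-04
  eq      9.6920e-04    0.1016
  solve Keq expr → x = -5.4137e-05; check Q = 1116
Then change container volume by factor 0.8 (V_new/V_old).
Step 3:
                  D         M
  init     0.001212     0.127
  Δ       1.3965e-04 -2.0947e-04
  eq       0.001351    0.1268
  solve Keq expr → x = -6.9824e-05; check Q = 1116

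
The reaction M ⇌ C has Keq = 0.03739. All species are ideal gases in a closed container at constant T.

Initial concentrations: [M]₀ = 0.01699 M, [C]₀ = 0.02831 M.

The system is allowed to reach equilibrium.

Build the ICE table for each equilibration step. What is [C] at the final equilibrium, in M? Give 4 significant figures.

Q₀ = 1.666 vs Keq = 0.03739 ⇒ Q>K, reverse
Step 1:
                   M          C
  Initial    0.01699    0.02831
  Change     0.02668   -0.02668
  Equil      0.04367   0.001633
  solve Keq expr → x = -0.02668; check Q = 0.03739

[C]_eq = 0.001633 M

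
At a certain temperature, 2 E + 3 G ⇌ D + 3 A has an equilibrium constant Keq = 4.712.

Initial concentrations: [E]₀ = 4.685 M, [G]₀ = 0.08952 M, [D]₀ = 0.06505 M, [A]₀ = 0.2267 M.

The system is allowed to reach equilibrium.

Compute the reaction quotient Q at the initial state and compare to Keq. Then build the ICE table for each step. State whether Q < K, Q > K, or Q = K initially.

Q₀ = 0.04813; Q < K (proceeds forward)

Q₀ = 0.04813 vs Keq = 4.712 ⇒ Q<K, forward
Step 1:
                  E         G         D         A
  I           4.685   0.08952   0.06505    0.2267
  C        -0.04148  -0.06221   0.02074   0.06221
  E           4.644   0.02731   0.08579    0.2889
  solve Keq expr → x = 0.02074; check Q = 4.712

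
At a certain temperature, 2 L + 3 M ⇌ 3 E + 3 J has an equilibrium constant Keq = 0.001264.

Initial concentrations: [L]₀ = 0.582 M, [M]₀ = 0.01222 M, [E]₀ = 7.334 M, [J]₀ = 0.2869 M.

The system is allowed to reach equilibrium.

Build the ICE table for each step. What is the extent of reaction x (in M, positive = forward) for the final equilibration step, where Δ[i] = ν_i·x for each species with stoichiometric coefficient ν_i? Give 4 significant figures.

x = -0.09436 M

Q₀ = 1.5071e+07 vs Keq = 0.001264 ⇒ Q>K, reverse
Step 1:
                   L          M          E          J
  init         0.582    0.01222      7.334     0.2869
  Δ           0.1887     0.2831    -0.2831    -0.2831
  eq          0.7707     0.2953      7.051   0.003807
  solve Keq expr → x = -0.09436; check Q = 0.001264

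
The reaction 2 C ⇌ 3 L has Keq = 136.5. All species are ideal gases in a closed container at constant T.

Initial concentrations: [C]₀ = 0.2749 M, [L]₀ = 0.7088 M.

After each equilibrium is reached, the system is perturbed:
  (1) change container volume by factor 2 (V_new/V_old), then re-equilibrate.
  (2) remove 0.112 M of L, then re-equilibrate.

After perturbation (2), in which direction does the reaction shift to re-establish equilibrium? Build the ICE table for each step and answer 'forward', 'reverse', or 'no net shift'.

Direction: forward

Q₀ = 4.712 vs Keq = 136.5 ⇒ Q<K, forward
Step 1:
                    C           L
  Initial      0.2749      0.7088
  Change      -0.1901      0.2851
  Equil       0.08481      0.9939
  solve Keq expr → x = 0.09504; check Q = 136.5
Then change container volume by factor 2 (V_new/V_old).
Step 2:
                    C           L
  Initial     0.04241       0.497
  Change     -0.01093     0.01639
  Equil       0.03148      0.5134
  solve Keq expr → x = 0.005463; check Q = 136.5
Then remove 0.112 M of L.
Step 3:
                    C           L
  Initial     0.03148      0.4014
  Change    -0.008654     0.01298
  Equil       0.02283      0.4143
  solve Keq expr → x = 0.004327; check Q = 136.5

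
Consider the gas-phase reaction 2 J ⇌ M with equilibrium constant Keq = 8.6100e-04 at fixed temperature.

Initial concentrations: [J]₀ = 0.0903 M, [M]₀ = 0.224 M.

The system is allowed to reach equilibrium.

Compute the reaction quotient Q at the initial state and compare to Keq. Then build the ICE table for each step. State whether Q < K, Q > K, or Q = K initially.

Q₀ = 27.47; Q > K (proceeds reverse)

Q₀ = 27.47 vs Keq = 8.6100e-04 ⇒ Q>K, reverse
Step 1:
                    J           M
  init         0.0903       0.224
  Δ            0.4475     -0.2238
  eq           0.5378  2.4903e-04
  solve Keq expr → x = -0.2238; check Q = 8.6100e-04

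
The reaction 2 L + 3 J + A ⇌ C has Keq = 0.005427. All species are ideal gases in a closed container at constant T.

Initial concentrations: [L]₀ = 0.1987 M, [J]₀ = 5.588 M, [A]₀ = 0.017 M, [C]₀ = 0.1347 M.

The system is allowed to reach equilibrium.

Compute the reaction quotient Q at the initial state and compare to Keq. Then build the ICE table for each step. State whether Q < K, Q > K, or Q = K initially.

Q₀ = 1.15 vs Keq = 0.005427 ⇒ Q>K, reverse
Step 1:
                   L          J          A          C
  Initial     0.1987      5.588      0.017     0.1347
  Change      0.2195     0.3293     0.1098    -0.1098
  Equil       0.4182      5.917     0.1268    0.02493
  solve Keq expr → x = -0.1098; check Q = 0.005427

Q₀ = 1.15; Q > K (proceeds reverse)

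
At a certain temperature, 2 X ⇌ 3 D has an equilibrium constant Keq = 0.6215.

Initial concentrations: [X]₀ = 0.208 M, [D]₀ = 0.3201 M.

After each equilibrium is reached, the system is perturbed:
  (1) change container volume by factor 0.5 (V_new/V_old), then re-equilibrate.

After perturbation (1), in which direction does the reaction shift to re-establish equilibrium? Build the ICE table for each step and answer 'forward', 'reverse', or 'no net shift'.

Direction: reverse

Q₀ = 0.7581 vs Keq = 0.6215 ⇒ Q>K, reverse
Step 1:
                  X         D
  I           0.208    0.3201
  C        0.008359  -0.01254
  E          0.2164    0.3076
  solve Keq expr → x = -0.00418; check Q = 0.6215
Then change container volume by factor 0.5 (V_new/V_old).
Step 2:
                  X         D
  I          0.4327    0.6151
  C         0.05674  -0.08511
  E          0.4895      0.53
  solve Keq expr → x = -0.02837; check Q = 0.6215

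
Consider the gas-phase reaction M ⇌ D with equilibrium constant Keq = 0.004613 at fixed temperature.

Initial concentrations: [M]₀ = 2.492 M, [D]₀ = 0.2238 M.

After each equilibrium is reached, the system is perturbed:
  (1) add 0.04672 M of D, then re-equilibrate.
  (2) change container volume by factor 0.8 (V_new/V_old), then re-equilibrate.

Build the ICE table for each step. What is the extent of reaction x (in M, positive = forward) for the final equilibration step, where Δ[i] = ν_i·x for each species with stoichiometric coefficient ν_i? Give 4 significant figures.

Q₀ = 0.08981 vs Keq = 0.004613 ⇒ Q>K, reverse
Step 1:
                    M           D
  init          2.492      0.2238
  Δ            0.2113     -0.2113
  eq            2.703     0.01247
  solve Keq expr → x = -0.2113; check Q = 0.004613
Then add 0.04672 M of D.
Step 2:
                    M           D
  init          2.703     0.05919
  Δ           0.04651    -0.04651
  eq             2.75     0.01268
  solve Keq expr → x = -0.04651; check Q = 0.004613
Then change container volume by factor 0.8 (V_new/V_old).
Step 3:
                    M           D
  init          3.437     0.01586
  Δ                 0           0
  eq            3.437     0.01586
  solve Keq expr → x = 0; check Q = 0.004613

x = 0 M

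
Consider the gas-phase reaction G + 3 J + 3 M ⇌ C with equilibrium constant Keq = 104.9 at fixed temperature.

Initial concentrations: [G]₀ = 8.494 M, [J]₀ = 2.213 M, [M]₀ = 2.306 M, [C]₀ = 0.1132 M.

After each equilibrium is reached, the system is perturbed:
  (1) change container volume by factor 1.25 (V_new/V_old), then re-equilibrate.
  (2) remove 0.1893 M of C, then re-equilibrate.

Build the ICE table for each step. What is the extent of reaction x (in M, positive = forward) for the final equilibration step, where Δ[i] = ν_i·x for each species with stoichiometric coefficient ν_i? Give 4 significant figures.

Q₀ = 1.0028e-04 vs Keq = 104.9 ⇒ Q<K, forward
Step 1:
                    G           J           M           C
  Initial       8.494       2.213       2.306      0.1132
  Change       -0.648      -1.944      -1.944       0.648
  Equil         7.846      0.2691      0.3621      0.7612
  solve Keq expr → x = 0.648; check Q = 104.9
Then change container volume by factor 1.25 (V_new/V_old).
Step 2:
                    G           J           M           C
  Initial       6.277      0.2153      0.2897      0.6089
  Change         0.02        0.06        0.06       -0.02
  Equil         6.297      0.2753      0.3497      0.5889
  solve Keq expr → x = -0.02; check Q = 104.9
Then remove 0.1893 M of C.
Step 3:
                    G           J           M           C
  Initial       6.297      0.2753      0.3497      0.3996
  Change    -0.006162    -0.01848    -0.01848    0.006162
  Equil         6.291      0.2568      0.3312      0.4058
  solve Keq expr → x = 0.006162; check Q = 104.9

x = 0.006162 M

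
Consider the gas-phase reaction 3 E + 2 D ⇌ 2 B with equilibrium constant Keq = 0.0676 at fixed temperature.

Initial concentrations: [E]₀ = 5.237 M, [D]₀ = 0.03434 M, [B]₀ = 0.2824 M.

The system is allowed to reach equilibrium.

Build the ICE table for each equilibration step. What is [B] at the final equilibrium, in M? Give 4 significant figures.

Q₀ = 0.4708 vs Keq = 0.0676 ⇒ Q>K, reverse
Step 1:
                   E          D          B
  init         5.237    0.03434     0.2824
  Δ          0.06238    0.04158   -0.04158
  eq           5.299    0.07592     0.2408
  solve Keq expr → x = -0.02079; check Q = 0.0676

[B]_eq = 0.2408 M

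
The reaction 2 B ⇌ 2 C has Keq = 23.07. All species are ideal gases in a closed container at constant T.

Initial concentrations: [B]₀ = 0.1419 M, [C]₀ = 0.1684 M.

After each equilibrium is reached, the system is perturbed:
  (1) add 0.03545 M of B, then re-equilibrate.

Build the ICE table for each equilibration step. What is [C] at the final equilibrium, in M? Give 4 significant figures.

[C]_eq = 0.2862 M

Q₀ = 1.408 vs Keq = 23.07 ⇒ Q<K, forward
Step 1:
                    B           C
  Initial      0.1419      0.1684
  Change     -0.08843     0.08843
  Equil       0.05347      0.2568
  solve Keq expr → x = 0.04421; check Q = 23.07
Then add 0.03545 M of B.
Step 2:
                    B           C
  Initial     0.08892      0.2568
  Change     -0.02934     0.02934
  Equil       0.05958      0.2862
  solve Keq expr → x = 0.01467; check Q = 23.07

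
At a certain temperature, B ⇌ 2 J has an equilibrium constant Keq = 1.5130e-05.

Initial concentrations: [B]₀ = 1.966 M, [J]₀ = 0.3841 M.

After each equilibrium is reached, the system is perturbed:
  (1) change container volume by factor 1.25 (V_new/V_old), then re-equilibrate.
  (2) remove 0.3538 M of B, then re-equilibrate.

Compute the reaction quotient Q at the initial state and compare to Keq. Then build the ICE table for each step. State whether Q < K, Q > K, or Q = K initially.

Q₀ = 0.07504 vs Keq = 1.5130e-05 ⇒ Q>K, reverse
Step 1:
                  B         J
  Initial     1.966    0.3841
  Change     0.1892   -0.3784
  Equil       2.155   0.00571
  solve Keq expr → x = -0.1892; check Q = 1.5130e-05
Then change container volume by factor 1.25 (V_new/V_old).
Step 2:
                  B         J
  Initial     1.724  0.004568
  Change  -2.6941e-04 5.3881e-04
  Equil       1.724  0.005107
  solve Keq expr → x = 2.6941e-04; check Q = 1.5130e-05
Then remove 0.3538 M of B.
Step 3:
                  B         J
  Initial      1.37  0.005107
  Change  2.7684e-04 -5.5368e-04
  Equil        1.37  0.004553
  solve Keq expr → x = -2.7684e-04; check Q = 1.5130e-05

Q₀ = 0.07504; Q > K (proceeds reverse)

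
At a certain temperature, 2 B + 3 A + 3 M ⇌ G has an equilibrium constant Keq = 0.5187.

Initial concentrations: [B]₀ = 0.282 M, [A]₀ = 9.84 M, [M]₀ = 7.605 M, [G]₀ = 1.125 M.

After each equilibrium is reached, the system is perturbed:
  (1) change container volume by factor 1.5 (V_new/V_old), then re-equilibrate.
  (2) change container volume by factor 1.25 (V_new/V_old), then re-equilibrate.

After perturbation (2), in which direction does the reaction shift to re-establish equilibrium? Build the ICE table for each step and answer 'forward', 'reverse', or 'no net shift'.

Q₀ = 3.3758e-05 vs Keq = 0.5187 ⇒ Q<K, forward
Step 1:
                   B          A          M          G
  I            0.282       9.84      7.605      1.125
  C          -0.2792    -0.4188    -0.4188     0.1396
  E         0.002803      9.421      7.186      1.265
  solve Keq expr → x = 0.1396; check Q = 0.5187
Then change container volume by factor 1.5 (V_new/V_old).
Step 2:
                   B          A          M          G
  I         0.001869      6.281      4.791     0.8431
  C         0.005805   0.008708   0.008708  -0.002903
  E         0.007674       6.29        4.8     0.8402
  solve Keq expr → x = -0.002903; check Q = 0.5187
Then change container volume by factor 1.25 (V_new/V_old).
Step 3:
                   B          A          M          G
  I         0.006139      5.032       3.84     0.6721
  C         0.007133     0.0107     0.0107  -0.003566
  E          0.01327      5.042       3.85     0.6686
  solve Keq expr → x = -0.003566; check Q = 0.5187

Direction: reverse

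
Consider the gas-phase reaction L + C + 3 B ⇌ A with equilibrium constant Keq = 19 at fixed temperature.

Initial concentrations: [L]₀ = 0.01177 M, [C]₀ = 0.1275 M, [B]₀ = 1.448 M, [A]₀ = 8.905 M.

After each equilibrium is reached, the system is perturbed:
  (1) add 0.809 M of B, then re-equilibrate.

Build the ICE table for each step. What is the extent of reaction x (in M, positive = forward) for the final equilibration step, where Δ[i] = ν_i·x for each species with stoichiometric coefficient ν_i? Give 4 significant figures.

Q₀ = 1955 vs Keq = 19 ⇒ Q>K, reverse
Step 1:
                  L         C         B         A
  Initial   0.01177    0.1275     1.448     8.905
  Change     0.1793    0.1793     0.538   -0.1793
  Equil      0.1911    0.3068     1.986     8.726
  solve Keq expr → x = -0.1793; check Q = 19
Then add 0.809 M of B.
Step 2:
                  L         C         B         A
  Initial    0.1911    0.3068     2.795     8.726
  Change   -0.07416  -0.07416   -0.2225   0.07416
  Equil      0.1169    0.2327     2.572       8.8
  solve Keq expr → x = 0.07416; check Q = 19

x = 0.07416 M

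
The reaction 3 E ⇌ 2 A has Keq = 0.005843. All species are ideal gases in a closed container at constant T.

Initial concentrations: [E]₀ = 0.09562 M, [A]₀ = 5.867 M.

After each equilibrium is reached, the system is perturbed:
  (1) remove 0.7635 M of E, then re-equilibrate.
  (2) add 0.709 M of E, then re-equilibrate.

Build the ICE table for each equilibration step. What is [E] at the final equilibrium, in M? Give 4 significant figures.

Q₀ = 3.9372e+04 vs Keq = 0.005843 ⇒ Q>K, reverse
Step 1:
                   E          A
  I          0.09562      5.867
  C            6.748     -4.499
  E            6.843      1.368
  solve Keq expr → x = -2.249; check Q = 0.005843
Then remove 0.7635 M of E.
Step 2:
                   E          A
  I             6.08      1.368
  C           0.2337    -0.1558
  E            6.314      1.213
  solve Keq expr → x = -0.0779; check Q = 0.005843
Then add 0.709 M of E.
Step 3:
                   E          A
  I            7.023      1.213
  C          -0.2168     0.1445
  E            6.806      1.357
  solve Keq expr → x = 0.07227; check Q = 0.005843

[E]_eq = 6.806 M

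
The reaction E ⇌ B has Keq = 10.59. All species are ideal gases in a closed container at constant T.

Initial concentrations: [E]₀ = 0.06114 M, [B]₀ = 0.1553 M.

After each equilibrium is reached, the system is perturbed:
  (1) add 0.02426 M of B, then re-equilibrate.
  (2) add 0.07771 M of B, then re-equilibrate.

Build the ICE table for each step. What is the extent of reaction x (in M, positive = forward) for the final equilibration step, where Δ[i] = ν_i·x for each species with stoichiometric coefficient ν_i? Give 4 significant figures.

Q₀ = 2.54 vs Keq = 10.59 ⇒ Q<K, forward
Step 1:
                   E          B
  I          0.06114     0.1553
  C         -0.04247    0.04247
  E          0.01867     0.1978
  solve Keq expr → x = 0.04247; check Q = 10.59
Then add 0.02426 M of B.
Step 2:
                   E          B
  I          0.01867      0.222
  C         0.002093  -0.002093
  E          0.02077     0.2199
  solve Keq expr → x = -0.002093; check Q = 10.59
Then add 0.07771 M of B.
Step 3:
                   E          B
  I          0.02077     0.2976
  C         0.006705  -0.006705
  E          0.02747     0.2909
  solve Keq expr → x = -0.006705; check Q = 10.59

x = -0.006705 M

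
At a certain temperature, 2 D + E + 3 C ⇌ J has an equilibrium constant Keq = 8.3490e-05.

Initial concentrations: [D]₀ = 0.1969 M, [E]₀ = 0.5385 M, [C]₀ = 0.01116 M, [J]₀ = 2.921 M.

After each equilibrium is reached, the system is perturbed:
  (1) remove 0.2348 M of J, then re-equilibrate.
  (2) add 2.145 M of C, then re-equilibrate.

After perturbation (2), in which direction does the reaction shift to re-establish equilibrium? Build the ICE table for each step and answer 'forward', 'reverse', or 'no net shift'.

Q₀ = 1.0066e+08 vs Keq = 8.3490e-05 ⇒ Q>K, reverse
Step 1:
                    D           E           C           J
  init         0.1969      0.5385     0.01116       2.921
  Δ             4.065       2.032       6.097      -2.032
  eq            4.262       2.571       6.108      0.8886
  solve Keq expr → x = -2.032; check Q = 8.3490e-05
Then remove 0.2348 M of J.
Step 2:
                    D           E           C           J
  init          4.262       2.571       6.108      0.6538
  Δ           -0.1427    -0.07135     -0.2141     0.07135
  eq            4.119         2.5       5.894      0.7251
  solve Keq expr → x = 0.07135; check Q = 8.3490e-05
Then add 2.145 M of C.
Step 3:
                    D           E           C           J
  init          4.119         2.5       8.039      0.7251
  Δ           -0.4878     -0.2439     -0.7318      0.2439
  eq            3.631       2.256       7.308       0.969
  solve Keq expr → x = 0.2439; check Q = 8.3490e-05

Direction: forward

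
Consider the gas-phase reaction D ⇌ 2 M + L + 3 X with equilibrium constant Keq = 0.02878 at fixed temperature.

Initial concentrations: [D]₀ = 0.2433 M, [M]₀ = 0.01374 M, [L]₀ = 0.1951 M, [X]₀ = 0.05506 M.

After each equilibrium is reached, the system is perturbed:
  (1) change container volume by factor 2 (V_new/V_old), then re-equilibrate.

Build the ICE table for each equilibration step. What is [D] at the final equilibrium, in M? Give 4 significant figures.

[D]_eq = 0.01467 M

Q₀ = 2.5270e-08 vs Keq = 0.02878 ⇒ Q<K, forward
Step 1:
                  D         M         L         X
  init       0.2433   0.01374    0.1951   0.05506
  Δ         -0.1391    0.2782    0.1391    0.4172
  eq         0.1042    0.2919    0.3342    0.4723
  solve Keq expr → x = 0.1391; check Q = 0.02878
Then change container volume by factor 2 (V_new/V_old).
Step 2:
                  D         M         L         X
  init      0.05211    0.1459    0.1671    0.2361
  Δ        -0.03744   0.07489   0.03744    0.1123
  eq        0.01467    0.2208    0.2045    0.3485
  solve Keq expr → x = 0.03744; check Q = 0.02878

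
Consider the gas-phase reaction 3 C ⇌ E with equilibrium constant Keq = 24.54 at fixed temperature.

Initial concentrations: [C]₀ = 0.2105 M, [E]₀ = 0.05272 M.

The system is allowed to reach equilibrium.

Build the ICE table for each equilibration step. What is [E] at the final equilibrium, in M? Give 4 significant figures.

Q₀ = 5.652 vs Keq = 24.54 ⇒ Q<K, forward
Step 1:
                    C           E
  Initial      0.2105     0.05272
  Change     -0.06564     0.02188
  Equil        0.1449      0.0746
  solve Keq expr → x = 0.02188; check Q = 24.54

[E]_eq = 0.0746 M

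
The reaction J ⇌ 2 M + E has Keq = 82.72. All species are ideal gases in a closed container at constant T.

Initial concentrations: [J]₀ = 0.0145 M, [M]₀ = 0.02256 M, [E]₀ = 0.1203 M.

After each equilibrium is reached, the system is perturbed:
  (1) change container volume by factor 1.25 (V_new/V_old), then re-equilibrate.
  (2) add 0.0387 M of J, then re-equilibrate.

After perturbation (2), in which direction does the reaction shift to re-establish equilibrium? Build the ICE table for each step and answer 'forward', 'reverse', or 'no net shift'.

Direction: forward

Q₀ = 0.004223 vs Keq = 82.72 ⇒ Q<K, forward
Step 1:
                   J          M          E
  Initial     0.0145    0.02256     0.1203
  Change     -0.0145    0.02899     0.0145
  Equil   4.3306e-06    0.05155     0.1348
  solve Keq expr → x = 0.0145; check Q = 82.72
Then change container volume by factor 1.25 (V_new/V_old).
Step 2:
                   J          M          E
  Initial 3.4645e-06    0.04124     0.1078
  Change  -1.2469e-06 2.4938e-06 1.2469e-06
  Equil   2.2175e-06    0.04124     0.1078
  solve Keq expr → x = 1.2469e-06; check Q = 82.72
Then add 0.0387 M of J.
Step 3:
                   J          M          E
  Initial     0.0387    0.04124     0.1078
  Change    -0.03868    0.07735    0.03868
  Equil   2.4913e-05     0.1186     0.1465
  solve Keq expr → x = 0.03868; check Q = 82.72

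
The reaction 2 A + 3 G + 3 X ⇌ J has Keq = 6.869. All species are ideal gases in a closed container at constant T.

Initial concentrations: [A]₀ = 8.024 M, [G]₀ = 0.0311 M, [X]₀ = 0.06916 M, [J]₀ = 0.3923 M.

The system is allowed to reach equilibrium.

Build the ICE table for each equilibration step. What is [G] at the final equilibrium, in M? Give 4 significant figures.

Q₀ = 6.1234e+05 vs Keq = 6.869 ⇒ Q>K, reverse
Step 1:
                    A           G           X           J
  I             8.024      0.0311     0.06916      0.3923
  C            0.1644      0.2465      0.2465    -0.08218
  E             8.188      0.2776      0.3157      0.3101
  solve Keq expr → x = -0.08218; check Q = 6.869

[G]_eq = 0.2776 M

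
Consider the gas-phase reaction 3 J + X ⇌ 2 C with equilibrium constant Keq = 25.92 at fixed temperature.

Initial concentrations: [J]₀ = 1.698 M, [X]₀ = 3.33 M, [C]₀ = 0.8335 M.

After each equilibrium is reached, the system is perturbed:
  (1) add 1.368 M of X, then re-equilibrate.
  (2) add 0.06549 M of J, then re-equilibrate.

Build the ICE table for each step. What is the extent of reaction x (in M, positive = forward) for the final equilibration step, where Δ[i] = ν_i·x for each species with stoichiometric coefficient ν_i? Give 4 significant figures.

Q₀ = 0.04261 vs Keq = 25.92 ⇒ Q<K, forward
Step 1:
                  J         X         C
  init        1.698      3.33    0.8335
  Δ          -1.355   -0.4516    0.9032
  eq         0.3432     2.878     1.737
  solve Keq expr → x = 0.4516; check Q = 25.92
Then add 1.368 M of X.
Step 2:
                  J         X         C
  init       0.3432     4.246     1.737
  Δ        -0.03845  -0.01282   0.02564
  eq         0.3048     4.234     1.762
  solve Keq expr → x = 0.01282; check Q = 25.92
Then add 0.06549 M of J.
Step 3:
                  J         X         C
  init       0.3702     4.234     1.762
  Δ        -0.06038  -0.02013   0.04025
  eq         0.3099     4.213     1.803
  solve Keq expr → x = 0.02013; check Q = 25.92

x = 0.02013 M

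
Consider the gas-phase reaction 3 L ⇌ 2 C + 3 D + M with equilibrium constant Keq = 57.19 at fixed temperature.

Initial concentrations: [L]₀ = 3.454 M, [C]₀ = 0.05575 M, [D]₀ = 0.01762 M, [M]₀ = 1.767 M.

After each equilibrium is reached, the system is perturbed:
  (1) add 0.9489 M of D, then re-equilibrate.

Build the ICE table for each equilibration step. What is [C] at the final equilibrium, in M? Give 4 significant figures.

[C]_eq = 1.446 M

Q₀ = 7.2908e-10 vs Keq = 57.19 ⇒ Q<K, forward
Step 1:
                   L          C          D          M
  I            3.454    0.05575    0.01762      1.767
  C            -2.32      1.547       2.32     0.7734
  E            1.134      1.603      2.338       2.54
  solve Keq expr → x = 0.7734; check Q = 57.19
Then add 0.9489 M of D.
Step 2:
                   L          C          D          M
  I            1.134      1.603      3.287       2.54
  C           0.2344    -0.1562    -0.2344   -0.07812
  E            1.368      1.446      3.052      2.462
  solve Keq expr → x = -0.07812; check Q = 57.19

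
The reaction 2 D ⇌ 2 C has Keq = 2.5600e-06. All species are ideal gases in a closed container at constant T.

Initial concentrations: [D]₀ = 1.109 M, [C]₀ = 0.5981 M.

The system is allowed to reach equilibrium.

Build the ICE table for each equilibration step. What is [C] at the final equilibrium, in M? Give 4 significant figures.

[C]_eq = 0.002727 M

Q₀ = 0.2909 vs Keq = 2.5600e-06 ⇒ Q>K, reverse
Step 1:
                  D         C
  I           1.109    0.5981
  C          0.5954   -0.5954
  E           1.704  0.002727
  solve Keq expr → x = -0.2977; check Q = 2.5600e-06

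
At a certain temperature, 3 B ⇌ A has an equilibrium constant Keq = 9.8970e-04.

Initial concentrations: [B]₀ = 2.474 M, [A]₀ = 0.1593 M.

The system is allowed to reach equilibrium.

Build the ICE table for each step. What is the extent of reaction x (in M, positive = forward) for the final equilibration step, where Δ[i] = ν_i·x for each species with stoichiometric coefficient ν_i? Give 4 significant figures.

Q₀ = 0.01052 vs Keq = 9.8970e-04 ⇒ Q>K, reverse
Step 1:
                   B          A
  Initial      2.474     0.1593
  Change      0.4069    -0.1356
  Equil        2.881    0.02366
  solve Keq expr → x = -0.1356; check Q = 9.8970e-04

x = -0.1356 M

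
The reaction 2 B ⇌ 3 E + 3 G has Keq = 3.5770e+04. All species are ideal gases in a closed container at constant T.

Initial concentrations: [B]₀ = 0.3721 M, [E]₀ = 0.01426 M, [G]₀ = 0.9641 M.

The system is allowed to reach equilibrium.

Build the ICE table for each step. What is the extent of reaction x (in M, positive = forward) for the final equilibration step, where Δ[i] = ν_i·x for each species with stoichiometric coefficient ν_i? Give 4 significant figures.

x = 0.1839 M

Q₀ = 1.8767e-05 vs Keq = 3.5770e+04 ⇒ Q<K, forward
Step 1:
                   B          E          G
  init        0.3721    0.01426     0.9641
  Δ          -0.3679     0.5518     0.5518
  eq        0.004203     0.5661      1.516
  solve Keq expr → x = 0.1839; check Q = 3.5770e+04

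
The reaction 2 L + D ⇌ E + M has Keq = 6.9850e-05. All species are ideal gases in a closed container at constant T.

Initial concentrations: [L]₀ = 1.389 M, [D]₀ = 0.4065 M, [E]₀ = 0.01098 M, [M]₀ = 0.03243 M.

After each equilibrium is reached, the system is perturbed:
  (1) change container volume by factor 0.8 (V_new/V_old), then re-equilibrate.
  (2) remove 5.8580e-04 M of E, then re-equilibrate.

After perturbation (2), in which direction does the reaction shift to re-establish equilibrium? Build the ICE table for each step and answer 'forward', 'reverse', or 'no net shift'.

Direction: forward

Q₀ = 4.5403e-04 vs Keq = 6.9850e-05 ⇒ Q>K, reverse
Step 1:
                   L          D          E          M
  Initial      1.389     0.4065    0.01098    0.03243
  Change     0.01715   0.008577  -0.008577  -0.008577
  Equil        1.406     0.4151   0.002403    0.02385
  solve Keq expr → x = -0.008577; check Q = 6.9850e-05
Then change container volume by factor 0.8 (V_new/V_old).
Step 2:
                   L          D          E          M
  Initial      1.758     0.5188   0.003004    0.02982
  Change   -0.001319 -6.5959e-04 6.5959e-04 6.5959e-04
  Equil        1.756     0.5182   0.003664    0.03048
  solve Keq expr → x = 6.5959e-04; check Q = 6.9850e-05
Then remove 5.8580e-04 M of E.
Step 3:
                   L          D          E          M
  Initial      1.756     0.5182   0.003078    0.03048
  Change   -0.001034 -5.1687e-04 5.1687e-04 5.1687e-04
  Equil        1.755     0.5177   0.003595    0.03099
  solve Keq expr → x = 5.1687e-04; check Q = 6.9850e-05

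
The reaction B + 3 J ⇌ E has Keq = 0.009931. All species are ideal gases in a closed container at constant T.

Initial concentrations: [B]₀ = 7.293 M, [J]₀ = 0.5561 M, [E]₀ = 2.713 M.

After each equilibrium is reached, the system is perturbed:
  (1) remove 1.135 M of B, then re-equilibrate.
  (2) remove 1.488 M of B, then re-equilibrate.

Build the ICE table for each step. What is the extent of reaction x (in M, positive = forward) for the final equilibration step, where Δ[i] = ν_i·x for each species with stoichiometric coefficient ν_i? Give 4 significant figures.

x = -0.06642 M

Q₀ = 2.163 vs Keq = 0.009931 ⇒ Q>K, reverse
Step 1:
                   B          J          E
  Initial      7.293     0.5561      2.713
  Change       0.778      2.334     -0.778
  Equil        8.071       2.89      1.935
  solve Keq expr → x = -0.778; check Q = 0.009931
Then remove 1.135 M of B.
Step 2:
                   B          J          E
  Initial      6.936       2.89      1.935
  Change     0.04078     0.1224   -0.04078
  Equil        6.977      3.012      1.894
  solve Keq expr → x = -0.04078; check Q = 0.009931
Then remove 1.488 M of B.
Step 3:
                   B          J          E
  Initial      5.489      3.012      1.894
  Change     0.06642     0.1993   -0.06642
  Equil        5.555      3.212      1.828
  solve Keq expr → x = -0.06642; check Q = 0.009931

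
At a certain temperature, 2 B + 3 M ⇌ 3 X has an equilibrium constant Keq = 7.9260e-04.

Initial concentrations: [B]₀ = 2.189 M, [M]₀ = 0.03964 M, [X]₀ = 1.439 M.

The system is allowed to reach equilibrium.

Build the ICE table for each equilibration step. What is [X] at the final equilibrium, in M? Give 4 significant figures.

Q₀ = 9984 vs Keq = 7.9260e-04 ⇒ Q>K, reverse
Step 1:
                   B          M          X
  init         2.189    0.03964      1.439
  Δ           0.8005      1.201     -1.201
  eq            2.99       1.24     0.2382
  solve Keq expr → x = -0.4003; check Q = 7.9260e-04

[X]_eq = 0.2382 M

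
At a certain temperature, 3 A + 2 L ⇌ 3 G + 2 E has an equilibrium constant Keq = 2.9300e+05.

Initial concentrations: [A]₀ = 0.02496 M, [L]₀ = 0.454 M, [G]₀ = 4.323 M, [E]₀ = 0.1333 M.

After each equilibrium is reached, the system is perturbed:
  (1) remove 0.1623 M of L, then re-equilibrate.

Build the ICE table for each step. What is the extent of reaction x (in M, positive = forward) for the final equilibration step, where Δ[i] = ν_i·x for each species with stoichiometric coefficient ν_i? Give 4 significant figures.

x = -0.002694 M

Q₀ = 4.4789e+05 vs Keq = 2.9300e+05 ⇒ Q>K, reverse
Step 1:
                  A         L         G         E
  Initial   0.02496     0.454     4.323    0.1333
  Change   0.003355  0.002237 -0.003355 -0.002237
  Equil     0.02832    0.4562      4.32    0.1311
  solve Keq expr → x = -0.001118; check Q = 2.9300e+05
Then remove 0.1623 M of L.
Step 2:
                  A         L         G         E
  Initial   0.02832    0.2939      4.32    0.1311
  Change   0.008083  0.005389 -0.008083 -0.005389
  Equil      0.0364    0.2993     4.312    0.1257
  solve Keq expr → x = -0.002694; check Q = 2.9300e+05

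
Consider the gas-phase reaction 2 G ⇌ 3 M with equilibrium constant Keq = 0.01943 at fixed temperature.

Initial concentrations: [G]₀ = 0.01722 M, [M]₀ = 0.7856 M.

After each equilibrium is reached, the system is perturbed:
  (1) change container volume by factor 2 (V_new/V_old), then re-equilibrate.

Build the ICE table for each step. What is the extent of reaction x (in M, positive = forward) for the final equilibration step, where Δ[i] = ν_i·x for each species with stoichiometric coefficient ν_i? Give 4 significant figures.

Q₀ = 1635 vs Keq = 0.01943 ⇒ Q>K, reverse
Step 1:
                   G          M
  init       0.01722     0.7856
  Δ           0.4204    -0.6306
  eq          0.4376      0.155
  solve Keq expr → x = -0.2102; check Q = 0.01943
Then change container volume by factor 2 (V_new/V_old).
Step 2:
                   G          M
  init        0.2188    0.07748
  Δ         -0.01119    0.01678
  eq          0.2076    0.09427
  solve Keq expr → x = 0.005594; check Q = 0.01943

x = 0.005594 M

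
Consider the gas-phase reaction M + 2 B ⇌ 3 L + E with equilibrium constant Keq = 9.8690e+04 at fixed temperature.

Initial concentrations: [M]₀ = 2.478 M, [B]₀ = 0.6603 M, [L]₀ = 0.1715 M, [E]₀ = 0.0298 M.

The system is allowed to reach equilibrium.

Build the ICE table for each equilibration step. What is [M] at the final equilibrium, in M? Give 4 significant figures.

[M]_eq = 2.149 M

Q₀ = 1.3913e-04 vs Keq = 9.8690e+04 ⇒ Q<K, forward
Step 1:
                    M           B           L           E
  I             2.478      0.6603      0.1715      0.0298
  C           -0.3293     -0.6587       0.988      0.3293
  E             2.149    0.001625        1.16      0.3591
  solve Keq expr → x = 0.3293; check Q = 9.8690e+04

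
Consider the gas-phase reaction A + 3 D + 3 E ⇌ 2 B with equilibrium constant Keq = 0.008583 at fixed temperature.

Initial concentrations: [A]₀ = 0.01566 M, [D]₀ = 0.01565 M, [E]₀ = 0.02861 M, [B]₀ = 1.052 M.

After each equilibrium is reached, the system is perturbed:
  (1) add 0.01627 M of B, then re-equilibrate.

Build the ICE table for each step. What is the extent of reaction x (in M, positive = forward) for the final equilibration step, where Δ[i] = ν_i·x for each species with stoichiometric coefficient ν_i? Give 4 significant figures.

Q₀ = 7.8731e+11 vs Keq = 0.008583 ⇒ Q>K, reverse
Step 1:
                    A           D           E           B
  I           0.01566     0.01565     0.02861       1.052
  C            0.4465        1.34        1.34      -0.893
  E            0.4622       1.355       1.368       0.159
  solve Keq expr → x = -0.4465; check Q = 0.008583
Then add 0.01627 M of B.
Step 2:
                    A           D           E           B
  I            0.4622       1.355       1.368      0.1753
  C          0.005022     0.01507     0.01507    -0.01004
  E            0.4672        1.37       1.383      0.1652
  solve Keq expr → x = -0.005022; check Q = 0.008583

x = -0.005022 M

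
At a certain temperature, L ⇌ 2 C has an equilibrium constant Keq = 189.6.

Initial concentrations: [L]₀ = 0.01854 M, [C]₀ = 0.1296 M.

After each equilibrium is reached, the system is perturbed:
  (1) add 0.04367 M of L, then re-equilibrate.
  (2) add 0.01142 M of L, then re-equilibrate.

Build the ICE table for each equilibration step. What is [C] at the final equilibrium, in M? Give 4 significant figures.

Q₀ = 0.9059 vs Keq = 189.6 ⇒ Q<K, forward
Step 1:
                    L           C
  Initial     0.01854      0.1296
  Change     -0.01839     0.03679
  Equil    1.4602e-04      0.1664
  solve Keq expr → x = 0.01839; check Q = 189.6
Then add 0.04367 M of L.
Step 2:
                    L           C
  Initial     0.04382      0.1664
  Change     -0.04348     0.08696
  Equil    3.3852e-04      0.2533
  solve Keq expr → x = 0.04348; check Q = 189.6
Then add 0.01142 M of L.
Step 3:
                    L           C
  Initial     0.01176      0.2533
  Change     -0.01136     0.02271
  Equil    4.0194e-04      0.2761
  solve Keq expr → x = 0.01136; check Q = 189.6

[C]_eq = 0.2761 M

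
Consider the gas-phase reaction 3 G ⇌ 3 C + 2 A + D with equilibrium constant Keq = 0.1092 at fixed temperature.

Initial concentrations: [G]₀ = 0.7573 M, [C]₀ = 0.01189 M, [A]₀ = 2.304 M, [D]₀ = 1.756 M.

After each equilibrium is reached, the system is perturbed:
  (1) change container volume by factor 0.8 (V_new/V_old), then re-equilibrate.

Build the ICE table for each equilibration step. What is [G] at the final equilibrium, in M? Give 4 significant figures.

Q₀ = 3.6077e-05 vs Keq = 0.1092 ⇒ Q<K, forward
Step 1:
                    G           C           A           D
  Initial      0.7573     0.01189       2.304       1.756
  Change      -0.1268      0.1268     0.08453     0.04227
  Equil        0.6305      0.1387       2.389       1.798
  solve Keq expr → x = 0.04227; check Q = 0.1092
Then change container volume by factor 0.8 (V_new/V_old).
Step 2:
                    G           C           A           D
  Initial      0.7881      0.1734       2.986       2.248
  Change      0.02878    -0.02878    -0.01919   -0.009594
  Equil        0.8169      0.1446       2.966       2.238
  solve Keq expr → x = -0.009594; check Q = 0.1092

[G]_eq = 0.8169 M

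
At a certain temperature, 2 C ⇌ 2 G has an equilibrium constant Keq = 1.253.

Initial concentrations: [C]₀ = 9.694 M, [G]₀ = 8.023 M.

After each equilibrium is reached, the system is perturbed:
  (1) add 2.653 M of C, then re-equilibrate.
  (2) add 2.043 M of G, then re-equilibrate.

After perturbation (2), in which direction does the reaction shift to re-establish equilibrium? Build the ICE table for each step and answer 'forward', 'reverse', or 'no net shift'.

Q₀ = 0.685 vs Keq = 1.253 ⇒ Q<K, forward
Step 1:
                    C           G
  Initial       9.694       8.023
  Change       -1.334       1.334
  Equil          8.36       9.357
  solve Keq expr → x = 0.6672; check Q = 1.253
Then add 2.653 M of C.
Step 2:
                    C           G
  Initial       11.01       9.357
  Change       -1.401       1.401
  Equil         9.611       10.76
  solve Keq expr → x = 0.7006; check Q = 1.253
Then add 2.043 M of G.
Step 3:
                    C           G
  Initial       9.611        12.8
  Change        0.964      -0.964
  Equil         10.58       11.84
  solve Keq expr → x = -0.482; check Q = 1.253

Direction: reverse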